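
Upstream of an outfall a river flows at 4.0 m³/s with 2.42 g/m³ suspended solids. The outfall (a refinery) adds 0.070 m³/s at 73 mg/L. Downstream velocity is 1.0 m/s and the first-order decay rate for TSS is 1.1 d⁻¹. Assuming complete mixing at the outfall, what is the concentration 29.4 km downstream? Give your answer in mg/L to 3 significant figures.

After complete mixing, C₀ = (0.07·73 + 4·2.42) / 4.07 = 3.634 mg/L.
Travel time t = 2.94e+04 m / 1.0 m/s = 2.94e+04 s = 0.3403 d.
C = 3.634·exp(−1.1·0.3403) = 3.634·0.6878 = 2.499 mg/L.

2.50 mg/L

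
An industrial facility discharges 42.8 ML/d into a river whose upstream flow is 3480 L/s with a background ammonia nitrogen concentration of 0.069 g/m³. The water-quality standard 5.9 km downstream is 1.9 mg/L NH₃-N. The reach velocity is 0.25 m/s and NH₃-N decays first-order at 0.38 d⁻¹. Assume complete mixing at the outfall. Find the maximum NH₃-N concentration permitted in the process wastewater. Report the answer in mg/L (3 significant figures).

42.8 ML/d = 0.4954 m³/s.
3480 L/s = 3.48 m³/s.
Travel time to the compliance point: t = 5900/0.25 = 2.36e+04 s = 0.2731 d; decay factor exp(−0.38·0.2731) = 0.9014.
So the concentration just after mixing may be at most 1.9/0.9014 = 2.108 mg/L.
Mass balance: 2.108·3.975 = 0.4954·Cₑ + 3.48·0.069.
Cₑ = (8.379 − 0.2401) / 0.4954 = 16.43 mg/L.

16.4 mg/L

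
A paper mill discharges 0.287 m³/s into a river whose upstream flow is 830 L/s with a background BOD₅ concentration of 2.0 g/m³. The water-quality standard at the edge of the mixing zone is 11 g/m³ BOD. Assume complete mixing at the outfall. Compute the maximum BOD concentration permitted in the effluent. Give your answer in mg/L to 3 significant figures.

37.0 mg/L

830 L/s = 0.83 m³/s.
Mass balance: 11·1.117 = 0.287·Cₑ + 0.83·2.
Cₑ = (12.29 − 1.66) / 0.287 = 37.03 mg/L.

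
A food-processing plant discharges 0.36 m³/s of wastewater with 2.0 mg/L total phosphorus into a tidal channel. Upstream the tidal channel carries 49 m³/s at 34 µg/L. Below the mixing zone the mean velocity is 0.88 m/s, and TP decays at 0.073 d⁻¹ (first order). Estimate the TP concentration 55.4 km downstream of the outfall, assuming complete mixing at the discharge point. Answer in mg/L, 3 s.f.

0.0458 mg/L

34 µg/L = 0.034 mg/L.
After complete mixing, C₀ = (0.36·2 + 49·0.034) / 49.36 = 0.04834 mg/L.
Travel time t = 5.54e+04 m / 0.88 m/s = 6.295e+04 s = 0.7286 d.
C = 0.04834·exp(−0.073·0.7286) = 0.04834·0.9482 = 0.04583 mg/L.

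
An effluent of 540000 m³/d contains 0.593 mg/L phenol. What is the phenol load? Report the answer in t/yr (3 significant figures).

540000 m³/d = 6.25 m³/s.
Mass flux = Q·C = 6.25 m³/s × 0.593 g/m³ = 3.706 g/s.
= 3.706 g/s × 31.56 = 117 t/yr.

117 t/yr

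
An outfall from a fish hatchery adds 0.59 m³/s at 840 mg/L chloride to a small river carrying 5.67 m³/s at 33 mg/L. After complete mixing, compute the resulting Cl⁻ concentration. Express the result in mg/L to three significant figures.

109 mg/L

By mass balance at complete mixing, C = (0.59·840 + 5.67·33) / (0.59 + 5.67) = 682.7/6.26 = 109.1 mg/L.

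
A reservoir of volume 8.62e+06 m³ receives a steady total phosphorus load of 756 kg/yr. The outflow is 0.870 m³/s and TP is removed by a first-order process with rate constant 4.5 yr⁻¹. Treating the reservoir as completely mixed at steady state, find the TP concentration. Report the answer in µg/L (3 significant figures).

11.4 µg/L

Outflow Q = 0.870 m³/s × 3.156e+07 s/yr = 2.746e+07 m³/yr.
Steady-state CSTR mass balance: W = Q·C + k·V·C, so C = W/(Q + kV).
Q + kV = 2.746e+07 + 4.5·8.62e+06 = 6.625e+07 m³/yr.
C = 756/6.625e+07 = 1.141e-05 kg/m³ = 0.01141 mg/L = 11.41 µg/L.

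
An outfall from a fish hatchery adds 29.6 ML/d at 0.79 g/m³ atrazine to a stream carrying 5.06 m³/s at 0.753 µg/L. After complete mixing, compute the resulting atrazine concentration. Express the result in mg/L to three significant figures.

0.0508 mg/L

29.6 ML/d = 0.3426 m³/s.
0.753 µg/L = 0.000753 mg/L.
By mass balance at complete mixing, C = (0.3426·0.79 + 5.06·0.000753) / (0.3426 + 5.06) = 0.2745/5.403 = 0.0508 mg/L.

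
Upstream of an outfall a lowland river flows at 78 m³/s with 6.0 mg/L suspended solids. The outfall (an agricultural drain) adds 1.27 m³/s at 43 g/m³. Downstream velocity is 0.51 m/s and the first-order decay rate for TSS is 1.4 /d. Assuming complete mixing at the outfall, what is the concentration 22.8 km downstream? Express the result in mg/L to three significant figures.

3.19 mg/L

After complete mixing, C₀ = (1.27·43 + 78·6) / 79.27 = 6.593 mg/L.
Travel time t = 2.28e+04 m / 0.51 m/s = 4.471e+04 s = 0.5174 d.
C = 6.593·exp(−1.4·0.5174) = 6.593·0.4846 = 3.195 mg/L.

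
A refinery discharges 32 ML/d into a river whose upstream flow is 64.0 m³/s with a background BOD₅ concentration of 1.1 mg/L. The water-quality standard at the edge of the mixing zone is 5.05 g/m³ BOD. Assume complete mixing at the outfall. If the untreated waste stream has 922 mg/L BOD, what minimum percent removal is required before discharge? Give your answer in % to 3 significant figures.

25.4 %

32 ML/d = 0.3704 m³/s.
Mass balance: 5.05·64.37 = 0.3704·Cₑ + 64·1.1.
Cₑ = (325.1 − 70.4) / 0.3704 = 687.6 mg/L.
Required removal = 1 − 687.6/922 = 25.42 %.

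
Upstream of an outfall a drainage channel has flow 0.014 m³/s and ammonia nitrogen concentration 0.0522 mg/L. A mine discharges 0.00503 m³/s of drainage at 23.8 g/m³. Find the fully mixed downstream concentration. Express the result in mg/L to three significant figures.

By mass balance at complete mixing, C = (0.00503·23.8 + 0.014·0.0522) / (0.00503 + 0.014) = 0.1204/0.01903 = 6.329 mg/L.

6.33 mg/L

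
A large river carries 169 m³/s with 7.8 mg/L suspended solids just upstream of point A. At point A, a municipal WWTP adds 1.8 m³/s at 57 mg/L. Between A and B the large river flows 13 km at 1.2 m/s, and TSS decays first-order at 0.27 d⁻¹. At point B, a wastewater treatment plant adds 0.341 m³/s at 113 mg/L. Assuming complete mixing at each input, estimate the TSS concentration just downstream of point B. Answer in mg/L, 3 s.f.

8.25 mg/L

After input A: C = (169·7.8 + 1.8·57) / 170.8 = 8.319 mg/L.
Over the 13 km reach to input B (t = 1.083e+04 s = 0.1254 d), decay gives C = 8.319·exp(−0.27·0.1254) = 8.042 mg/L.
After input B: C = (170.8·8.042 + 0.341·113) / 171.1 = 8.251 mg/L.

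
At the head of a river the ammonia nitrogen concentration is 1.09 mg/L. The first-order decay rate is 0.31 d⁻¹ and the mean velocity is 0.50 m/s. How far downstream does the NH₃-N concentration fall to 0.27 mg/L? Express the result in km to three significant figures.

194 km

From C = C₀·e^(−kt), t = ln(C₀/C)/k = ln(1.09/0.27)/0.31 = 1.396/0.31 = 4.502 d.
Distance = v·t = 0.50 m/s × 3.889e+05 s = 1.945e+05 m = 194.5 km.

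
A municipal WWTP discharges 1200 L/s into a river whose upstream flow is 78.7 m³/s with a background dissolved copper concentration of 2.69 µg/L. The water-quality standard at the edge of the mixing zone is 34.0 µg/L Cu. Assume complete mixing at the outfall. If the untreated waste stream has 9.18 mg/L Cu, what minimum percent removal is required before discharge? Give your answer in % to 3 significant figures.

77.3 %

1200 L/s = 1.2 m³/s.
2.69 µg/L = 0.00269 mg/L.
34.0 µg/L = 0.034 mg/L.
Mass balance: 0.034·79.9 = 1.2·Cₑ + 78.7·0.00269.
Cₑ = (2.717 − 0.2117) / 1.2 = 2.087 mg/L.
Required removal = 1 − 2.087/9.18 = 77.26 %.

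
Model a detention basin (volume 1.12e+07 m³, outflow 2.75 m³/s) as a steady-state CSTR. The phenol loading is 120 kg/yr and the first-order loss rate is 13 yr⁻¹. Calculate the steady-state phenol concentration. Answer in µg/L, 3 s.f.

0.516 µg/L

Outflow Q = 2.75 m³/s × 3.156e+07 s/yr = 8.678e+07 m³/yr.
Steady-state CSTR mass balance: W = Q·C + k·V·C, so C = W/(Q + kV).
Q + kV = 8.678e+07 + 13·1.12e+07 = 2.324e+08 m³/yr.
C = 120/2.324e+08 = 5.164e-07 kg/m³ = 0.0005164 mg/L = 0.5164 µg/L.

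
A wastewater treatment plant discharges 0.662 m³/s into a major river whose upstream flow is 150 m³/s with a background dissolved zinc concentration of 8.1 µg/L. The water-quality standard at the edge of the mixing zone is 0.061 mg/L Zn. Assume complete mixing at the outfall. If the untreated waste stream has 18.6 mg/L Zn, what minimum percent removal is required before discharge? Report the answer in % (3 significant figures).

8.1 µg/L = 0.0081 mg/L.
Mass balance: 0.061·150.7 = 0.662·Cₑ + 150·0.0081.
Cₑ = (9.19 − 1.215) / 0.662 = 12.05 mg/L.
Required removal = 1 − 12.05/18.6 = 35.23 %.

35.2 %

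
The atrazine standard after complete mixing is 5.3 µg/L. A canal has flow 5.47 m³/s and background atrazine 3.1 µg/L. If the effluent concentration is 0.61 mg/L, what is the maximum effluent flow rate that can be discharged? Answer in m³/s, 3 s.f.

0.0199 m³/s

3.1 µg/L = 0.0031 mg/L.
5.3 µg/L = 0.0053 mg/L.
Mass balance at complete mixing: C_std·(Q_w + Q_r) = Q_w·C_e + Q_r·C_b.
Rearranging, Q_w = Q_r·(C_std − C_b)/(C_e − C_std) = 5.47·(0.0053 − 0.0031) / (0.61 − 0.0053) = 0.0199 m³/s.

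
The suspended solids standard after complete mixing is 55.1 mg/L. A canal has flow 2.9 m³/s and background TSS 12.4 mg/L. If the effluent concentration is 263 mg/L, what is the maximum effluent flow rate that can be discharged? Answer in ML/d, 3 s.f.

51.5 ML/d

Mass balance at complete mixing: C_std·(Q_w + Q_r) = Q_w·C_e + Q_r·C_b.
Rearranging, Q_w = Q_r·(C_std − C_b)/(C_e − C_std) = 2.9·(55.1 − 12.4) / (263 − 55.1) = 0.5956 m³/s.
= 51.46 ML/d.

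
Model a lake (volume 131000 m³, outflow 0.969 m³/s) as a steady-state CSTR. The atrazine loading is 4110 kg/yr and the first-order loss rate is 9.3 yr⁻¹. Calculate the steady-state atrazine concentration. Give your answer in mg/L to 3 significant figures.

0.129 mg/L

Outflow Q = 0.969 m³/s × 3.156e+07 s/yr = 3.058e+07 m³/yr.
Steady-state CSTR mass balance: W = Q·C + k·V·C, so C = W/(Q + kV).
Q + kV = 3.058e+07 + 9.3·131000 = 3.18e+07 m³/yr.
C = 4110/3.18e+07 = 0.0001293 kg/m³ = 0.1293 mg/L.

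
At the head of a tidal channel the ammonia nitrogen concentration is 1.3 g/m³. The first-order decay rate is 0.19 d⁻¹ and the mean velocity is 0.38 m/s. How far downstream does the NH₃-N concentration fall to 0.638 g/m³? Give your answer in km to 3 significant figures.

From C = C₀·e^(−kt), t = ln(C₀/C)/k = ln(1.3/0.638)/0.19 = 0.7118/0.19 = 3.746 d.
Distance = v·t = 0.38 m/s × 3.237e+05 s = 1.23e+05 m = 123 km.

123 km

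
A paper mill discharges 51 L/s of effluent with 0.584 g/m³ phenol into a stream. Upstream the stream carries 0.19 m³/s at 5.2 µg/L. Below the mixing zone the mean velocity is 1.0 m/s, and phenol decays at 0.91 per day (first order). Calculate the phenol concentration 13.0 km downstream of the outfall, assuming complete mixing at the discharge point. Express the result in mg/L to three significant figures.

51 L/s = 0.051 m³/s.
5.2 µg/L = 0.0052 mg/L.
After complete mixing, C₀ = (0.051·0.584 + 0.19·0.0052) / 0.241 = 0.1277 mg/L.
Travel time t = 1.3e+04 m / 1.0 m/s = 1.3e+04 s = 0.1505 d.
C = 0.1277·exp(−0.91·0.1505) = 0.1277·0.872 = 0.1113 mg/L.

0.111 mg/L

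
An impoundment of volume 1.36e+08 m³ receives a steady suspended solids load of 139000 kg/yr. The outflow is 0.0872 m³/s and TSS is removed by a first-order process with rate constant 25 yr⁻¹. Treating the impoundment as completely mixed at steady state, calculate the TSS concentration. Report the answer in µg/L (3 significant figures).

Outflow Q = 0.0872 m³/s × 3.156e+07 s/yr = 2.752e+06 m³/yr.
Steady-state CSTR mass balance: W = Q·C + k·V·C, so C = W/(Q + kV).
Q + kV = 2.752e+06 + 25·1.36e+08 = 3.403e+09 m³/yr.
C = 139000/3.403e+09 = 4.085e-05 kg/m³ = 0.04085 mg/L = 40.85 µg/L.

40.8 µg/L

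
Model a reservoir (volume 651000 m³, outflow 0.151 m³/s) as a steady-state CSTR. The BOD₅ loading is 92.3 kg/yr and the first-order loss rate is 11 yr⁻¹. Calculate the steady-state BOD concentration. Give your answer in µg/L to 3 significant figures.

7.74 µg/L

Outflow Q = 0.151 m³/s × 3.156e+07 s/yr = 4.765e+06 m³/yr.
Steady-state CSTR mass balance: W = Q·C + k·V·C, so C = W/(Q + kV).
Q + kV = 4.765e+06 + 11·651000 = 1.193e+07 m³/yr.
C = 92.3/1.193e+07 = 7.739e-06 kg/m³ = 0.007739 mg/L = 7.739 µg/L.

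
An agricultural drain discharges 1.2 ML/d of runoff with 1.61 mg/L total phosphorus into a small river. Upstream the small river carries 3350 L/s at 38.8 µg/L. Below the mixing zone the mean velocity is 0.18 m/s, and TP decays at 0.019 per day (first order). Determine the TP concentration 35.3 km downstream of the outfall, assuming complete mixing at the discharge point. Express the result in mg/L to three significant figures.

0.0434 mg/L

1.2 ML/d = 0.01389 m³/s.
3350 L/s = 3.35 m³/s.
38.8 µg/L = 0.0388 mg/L.
After complete mixing, C₀ = (0.01389·1.61 + 3.35·0.0388) / 3.364 = 0.04529 mg/L.
Travel time t = 3.53e+04 m / 0.18 m/s = 1.961e+05 s = 2.27 d.
C = 0.04529·exp(−0.019·2.27) = 0.04529·0.9578 = 0.04338 mg/L.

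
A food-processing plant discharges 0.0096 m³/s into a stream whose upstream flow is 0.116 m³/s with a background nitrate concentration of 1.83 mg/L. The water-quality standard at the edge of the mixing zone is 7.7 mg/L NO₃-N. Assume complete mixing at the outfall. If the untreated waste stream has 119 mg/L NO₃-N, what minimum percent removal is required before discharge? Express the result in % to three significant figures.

Mass balance: 7.7·0.1256 = 0.0096·Cₑ + 0.116·1.83.
Cₑ = (0.9671 − 0.2123) / 0.0096 = 78.63 mg/L.
Required removal = 1 − 78.63/119 = 33.93 %.

33.9 %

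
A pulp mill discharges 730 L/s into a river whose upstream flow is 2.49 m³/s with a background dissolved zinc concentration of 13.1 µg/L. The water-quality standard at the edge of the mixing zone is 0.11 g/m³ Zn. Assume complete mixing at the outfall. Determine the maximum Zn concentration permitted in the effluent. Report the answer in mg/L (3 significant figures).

730 L/s = 0.73 m³/s.
13.1 µg/L = 0.0131 mg/L.
Mass balance: 0.11·3.22 = 0.73·Cₑ + 2.49·0.0131.
Cₑ = (0.3542 − 0.03262) / 0.73 = 0.4405 mg/L.

0.441 mg/L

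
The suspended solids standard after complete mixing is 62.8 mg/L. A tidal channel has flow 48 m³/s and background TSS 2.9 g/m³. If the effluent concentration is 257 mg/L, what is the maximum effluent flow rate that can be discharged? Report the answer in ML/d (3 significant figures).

1280 ML/d

Mass balance at complete mixing: C_std·(Q_w + Q_r) = Q_w·C_e + Q_r·C_b.
Rearranging, Q_w = Q_r·(C_std − C_b)/(C_e − C_std) = 48·(62.8 − 2.9) / (257 − 62.8) = 14.81 m³/s.
= 1279 ML/d.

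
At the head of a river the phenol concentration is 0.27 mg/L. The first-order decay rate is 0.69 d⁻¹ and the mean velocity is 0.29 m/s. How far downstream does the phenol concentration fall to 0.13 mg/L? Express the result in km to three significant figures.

From C = C₀·e^(−kt), t = ln(C₀/C)/k = ln(0.27/0.13)/0.69 = 0.7309/0.69 = 1.059 d.
Distance = v·t = 0.29 m/s × 9.152e+04 s = 2.654e+04 m = 26.54 km.

26.5 km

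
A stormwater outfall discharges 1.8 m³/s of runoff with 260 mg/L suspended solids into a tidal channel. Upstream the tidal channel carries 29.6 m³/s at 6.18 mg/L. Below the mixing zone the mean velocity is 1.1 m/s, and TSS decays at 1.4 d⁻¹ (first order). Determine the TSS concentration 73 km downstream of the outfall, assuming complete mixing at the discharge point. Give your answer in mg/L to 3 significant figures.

7.07 mg/L

After complete mixing, C₀ = (1.8·260 + 29.6·6.18) / 31.4 = 20.73 mg/L.
Travel time t = 7.3e+04 m / 1.1 m/s = 6.636e+04 s = 0.7681 d.
C = 20.73·exp(−1.4·0.7681) = 20.73·0.3412 = 7.073 mg/L.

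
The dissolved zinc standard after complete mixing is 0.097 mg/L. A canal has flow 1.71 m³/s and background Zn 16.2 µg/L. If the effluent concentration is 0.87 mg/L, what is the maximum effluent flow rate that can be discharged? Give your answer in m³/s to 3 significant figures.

16.2 µg/L = 0.0162 mg/L.
Mass balance at complete mixing: C_std·(Q_w + Q_r) = Q_w·C_e + Q_r·C_b.
Rearranging, Q_w = Q_r·(C_std − C_b)/(C_e − C_std) = 1.71·(0.097 − 0.0162) / (0.87 − 0.097) = 0.1787 m³/s.

0.179 m³/s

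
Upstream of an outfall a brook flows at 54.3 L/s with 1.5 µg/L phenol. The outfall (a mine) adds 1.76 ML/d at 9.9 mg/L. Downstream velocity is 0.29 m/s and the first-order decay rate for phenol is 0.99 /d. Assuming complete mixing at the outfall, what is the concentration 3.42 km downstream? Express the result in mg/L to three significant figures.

1.76 ML/d = 0.02037 m³/s.
54.3 L/s = 0.0543 m³/s.
1.5 µg/L = 0.0015 mg/L.
After complete mixing, C₀ = (0.02037·9.9 + 0.0543·0.0015) / 0.07467 = 2.702 mg/L.
Travel time t = 3420 m / 0.29 m/s = 1.179e+04 s = 0.1365 d.
C = 2.702·exp(−0.99·0.1365) = 2.702·0.8736 = 2.36 mg/L.

2.36 mg/L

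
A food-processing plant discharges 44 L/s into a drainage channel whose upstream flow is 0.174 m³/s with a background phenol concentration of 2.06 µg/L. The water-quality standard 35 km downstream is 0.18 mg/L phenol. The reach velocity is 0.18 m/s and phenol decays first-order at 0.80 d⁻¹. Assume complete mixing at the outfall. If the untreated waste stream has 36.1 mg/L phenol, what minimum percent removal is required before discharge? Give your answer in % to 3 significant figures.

85.1 %

44 L/s = 0.044 m³/s.
2.06 µg/L = 0.00206 mg/L.
Travel time to the compliance point: t = 3.5e+04/0.18 = 1.944e+05 s = 2.251 d; decay factor exp(−0.80·2.251) = 0.1652.
So the concentration just after mixing may be at most 0.18/0.1652 = 1.089 mg/L.
Mass balance: 1.089·0.218 = 0.044·Cₑ + 0.174·0.00206.
Cₑ = (0.2375 − 0.0003584) / 0.044 = 5.389 mg/L.
Required removal = 1 − 5.389/36.1 = 85.07 %.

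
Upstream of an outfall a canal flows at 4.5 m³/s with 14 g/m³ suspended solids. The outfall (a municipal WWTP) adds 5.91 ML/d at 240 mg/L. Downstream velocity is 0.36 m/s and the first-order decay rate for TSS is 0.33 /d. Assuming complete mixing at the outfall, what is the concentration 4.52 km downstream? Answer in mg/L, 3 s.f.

16.6 mg/L

5.91 ML/d = 0.0684 m³/s.
After complete mixing, C₀ = (0.0684·240 + 4.5·14) / 4.568 = 17.38 mg/L.
Travel time t = 4520 m / 0.36 m/s = 1.256e+04 s = 0.1453 d.
C = 17.38·exp(−0.33·0.1453) = 17.38·0.9532 = 16.57 mg/L.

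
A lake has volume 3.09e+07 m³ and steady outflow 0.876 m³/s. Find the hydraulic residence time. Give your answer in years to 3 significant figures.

Q = 0.876 m³/s × 3.156e+07 s/yr = 2.764e+07 m³/yr.
Hydraulic residence time τ = V/Q = 3.09e+07/2.764e+07 = 1.118 yr.

1.12 yr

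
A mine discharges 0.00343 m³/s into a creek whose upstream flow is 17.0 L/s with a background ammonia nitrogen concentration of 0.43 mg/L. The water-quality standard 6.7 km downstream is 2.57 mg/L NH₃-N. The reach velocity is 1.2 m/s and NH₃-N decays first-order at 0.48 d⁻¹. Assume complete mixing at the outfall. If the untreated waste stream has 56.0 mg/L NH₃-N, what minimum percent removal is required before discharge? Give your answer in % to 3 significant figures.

17.0 L/s = 0.017 m³/s.
Travel time to the compliance point: t = 6700/1.2 = 5583 s = 0.06462 d; decay factor exp(−0.48·0.06462) = 0.9695.
So the concentration just after mixing may be at most 2.57/0.9695 = 2.651 mg/L.
Mass balance: 2.651·0.02043 = 0.00343·Cₑ + 0.017·0.43.
Cₑ = (0.05416 − 0.00731) / 0.00343 = 13.66 mg/L.
Required removal = 1 − 13.66/56.0 = 75.61 %.

75.6 %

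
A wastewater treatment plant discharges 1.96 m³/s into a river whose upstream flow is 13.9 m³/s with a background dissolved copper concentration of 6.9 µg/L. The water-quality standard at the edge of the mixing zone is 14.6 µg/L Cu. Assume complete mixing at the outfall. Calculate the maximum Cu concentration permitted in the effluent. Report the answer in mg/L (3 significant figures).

6.9 µg/L = 0.0069 mg/L.
14.6 µg/L = 0.0146 mg/L.
Mass balance: 0.0146·15.86 = 1.96·Cₑ + 13.9·0.0069.
Cₑ = (0.2316 − 0.09591) / 1.96 = 0.06921 mg/L.

0.0692 mg/L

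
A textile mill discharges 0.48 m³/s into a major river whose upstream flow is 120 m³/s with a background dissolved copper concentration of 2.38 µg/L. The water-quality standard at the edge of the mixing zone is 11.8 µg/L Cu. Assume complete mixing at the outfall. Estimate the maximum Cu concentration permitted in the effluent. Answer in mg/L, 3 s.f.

2.38 µg/L = 0.00238 mg/L.
11.8 µg/L = 0.0118 mg/L.
Mass balance: 0.0118·120.5 = 0.48·Cₑ + 120·0.00238.
Cₑ = (1.422 − 0.2856) / 0.48 = 2.367 mg/L.

2.37 mg/L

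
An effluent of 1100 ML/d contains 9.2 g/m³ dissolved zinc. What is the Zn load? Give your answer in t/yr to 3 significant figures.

1100 ML/d = 12.73 m³/s.
Mass flux = Q·C = 12.73 m³/s × 9.2 g/m³ = 117.1 g/s.
= 117.1 g/s × 31.56 = 3696 t/yr.

3700 t/yr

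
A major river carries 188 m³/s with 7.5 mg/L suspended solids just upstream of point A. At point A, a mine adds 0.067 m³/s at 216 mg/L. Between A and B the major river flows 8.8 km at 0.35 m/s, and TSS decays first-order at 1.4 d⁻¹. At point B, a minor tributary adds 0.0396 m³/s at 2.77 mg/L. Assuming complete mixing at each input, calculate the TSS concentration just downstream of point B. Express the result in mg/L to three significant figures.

After input A: C = (188·7.5 + 0.067·216) / 188.1 = 7.574 mg/L.
Over the 8.8 km reach to input B (t = 2.514e+04 s = 0.291 d), decay gives C = 7.574·exp(−1.4·0.291) = 5.04 mg/L.
After input B: C = (188.1·5.04 + 0.0396·2.77) / 188.1 = 5.039 mg/L.

5.04 mg/L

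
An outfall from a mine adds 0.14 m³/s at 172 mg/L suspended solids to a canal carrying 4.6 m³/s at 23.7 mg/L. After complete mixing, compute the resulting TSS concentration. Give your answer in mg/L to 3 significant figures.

28.1 mg/L

By mass balance at complete mixing, C = (0.14·172 + 4.6·23.7) / (0.14 + 4.6) = 133.1/4.74 = 28.08 mg/L.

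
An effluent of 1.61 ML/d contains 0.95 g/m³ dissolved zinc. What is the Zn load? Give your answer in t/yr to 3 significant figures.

0.559 t/yr

1.61 ML/d = 0.01863 m³/s.
Mass flux = Q·C = 0.01863 m³/s × 0.95 g/m³ = 0.0177 g/s.
= 0.0177 g/s × 31.56 = 0.5586 t/yr.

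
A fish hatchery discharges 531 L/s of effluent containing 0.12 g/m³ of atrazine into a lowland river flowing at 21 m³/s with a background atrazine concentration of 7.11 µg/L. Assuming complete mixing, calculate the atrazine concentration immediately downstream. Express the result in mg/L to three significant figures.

0.00989 mg/L

531 L/s = 0.531 m³/s.
7.11 µg/L = 0.00711 mg/L.
Conservation of mass across the mixing zone: C = (0.531·0.12 + 21·0.00711) / (0.531 + 21) = 0.213/21.53 = 0.009894 mg/L.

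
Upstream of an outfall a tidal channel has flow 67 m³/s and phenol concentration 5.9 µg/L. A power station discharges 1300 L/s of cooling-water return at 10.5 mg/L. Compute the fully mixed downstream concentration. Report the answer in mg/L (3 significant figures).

0.206 mg/L

1300 L/s = 1.3 m³/s.
5.9 µg/L = 0.0059 mg/L.
By mass balance at complete mixing, C = (1.3·10.5 + 67·0.0059) / (1.3 + 67) = 14.05/68.3 = 0.2056 mg/L.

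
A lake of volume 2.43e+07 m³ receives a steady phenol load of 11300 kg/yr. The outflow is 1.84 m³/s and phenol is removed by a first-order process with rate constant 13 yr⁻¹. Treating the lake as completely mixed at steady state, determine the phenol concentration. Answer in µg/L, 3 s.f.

Outflow Q = 1.84 m³/s × 3.156e+07 s/yr = 5.807e+07 m³/yr.
Steady-state CSTR mass balance: W = Q·C + k·V·C, so C = W/(Q + kV).
Q + kV = 5.807e+07 + 13·2.43e+07 = 3.74e+08 m³/yr.
C = 11300/3.74e+08 = 3.022e-05 kg/m³ = 0.03022 mg/L = 30.22 µg/L.

30.2 µg/L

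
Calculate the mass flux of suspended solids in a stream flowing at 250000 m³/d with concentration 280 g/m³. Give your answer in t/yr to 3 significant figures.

25600 t/yr

250000 m³/d = 2.894 m³/s.
Mass flux = Q·C = 2.894 m³/s × 280 g/m³ = 810.2 g/s.
= 810.2 g/s × 31.56 = 2.557e+04 t/yr.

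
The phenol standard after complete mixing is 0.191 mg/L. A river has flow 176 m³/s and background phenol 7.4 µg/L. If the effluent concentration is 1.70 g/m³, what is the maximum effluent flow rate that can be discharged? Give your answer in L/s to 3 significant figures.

21400 L/s

7.4 µg/L = 0.0074 mg/L.
Mass balance at complete mixing: C_std·(Q_w + Q_r) = Q_w·C_e + Q_r·C_b.
Rearranging, Q_w = Q_r·(C_std − C_b)/(C_e − C_std) = 176·(0.191 − 0.0074) / (1.7 − 0.191) = 21.41 m³/s.
= 2.141e+04 L/s.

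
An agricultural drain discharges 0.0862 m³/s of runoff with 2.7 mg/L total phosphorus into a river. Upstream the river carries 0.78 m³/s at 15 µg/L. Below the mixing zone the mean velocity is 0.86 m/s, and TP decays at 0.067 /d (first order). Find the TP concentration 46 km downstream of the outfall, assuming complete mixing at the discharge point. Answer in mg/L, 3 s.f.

0.271 mg/L

15 µg/L = 0.015 mg/L.
After complete mixing, C₀ = (0.0862·2.7 + 0.78·0.015) / 0.8662 = 0.2822 mg/L.
Travel time t = 4.6e+04 m / 0.86 m/s = 5.349e+04 s = 0.6191 d.
C = 0.2822·exp(−0.067·0.6191) = 0.2822·0.9594 = 0.2707 mg/L.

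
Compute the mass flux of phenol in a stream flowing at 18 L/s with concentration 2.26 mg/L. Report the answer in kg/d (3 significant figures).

18 L/s = 0.018 m³/s.
Mass flux = Q·C = 0.018 m³/s × 2.26 g/m³ = 0.04068 g/s.
= 0.04068 g/s × 86.4 = 3.515 kg/d.

3.51 kg/d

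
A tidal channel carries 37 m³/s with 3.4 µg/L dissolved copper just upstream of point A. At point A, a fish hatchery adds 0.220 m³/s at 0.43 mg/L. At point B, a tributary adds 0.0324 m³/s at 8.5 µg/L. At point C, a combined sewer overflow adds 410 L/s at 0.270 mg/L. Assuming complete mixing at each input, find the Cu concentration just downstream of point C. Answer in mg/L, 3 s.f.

0.00880 mg/L

3.4 µg/L = 0.0034 mg/L.
After input A: C = (37·0.0034 + 0.22·0.43) / 37.22 = 0.005922 mg/L.
8.5 µg/L = 0.0085 mg/L.
After input B: C = (37.22·0.005922 + 0.0324·0.0085) / 37.25 = 0.005924 mg/L.
410 L/s = 0.41 m³/s.
After input C: C = (37.25·0.005924 + 0.41·0.27) / 37.66 = 0.008799 mg/L.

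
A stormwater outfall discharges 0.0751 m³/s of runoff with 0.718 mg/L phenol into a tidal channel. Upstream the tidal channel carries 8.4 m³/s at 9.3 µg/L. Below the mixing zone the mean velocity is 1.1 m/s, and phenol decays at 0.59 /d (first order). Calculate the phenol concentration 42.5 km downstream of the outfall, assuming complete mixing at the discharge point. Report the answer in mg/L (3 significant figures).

0.0120 mg/L

9.3 µg/L = 0.0093 mg/L.
After complete mixing, C₀ = (0.0751·0.718 + 8.4·0.0093) / 8.475 = 0.01558 mg/L.
Travel time t = 4.25e+04 m / 1.1 m/s = 3.864e+04 s = 0.4472 d.
C = 0.01558·exp(−0.59·0.4472) = 0.01558·0.7681 = 0.01197 mg/L.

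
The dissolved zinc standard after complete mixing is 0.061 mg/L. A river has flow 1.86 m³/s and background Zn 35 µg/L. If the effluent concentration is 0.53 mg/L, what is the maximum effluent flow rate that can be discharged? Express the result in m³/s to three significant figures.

0.103 m³/s

35 µg/L = 0.035 mg/L.
Mass balance at complete mixing: C_std·(Q_w + Q_r) = Q_w·C_e + Q_r·C_b.
Rearranging, Q_w = Q_r·(C_std − C_b)/(C_e − C_std) = 1.86·(0.061 − 0.035) / (0.53 − 0.061) = 0.1031 m³/s.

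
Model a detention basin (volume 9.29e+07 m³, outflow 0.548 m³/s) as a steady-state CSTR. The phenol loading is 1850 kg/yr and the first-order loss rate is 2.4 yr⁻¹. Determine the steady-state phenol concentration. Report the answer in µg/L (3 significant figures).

Outflow Q = 0.548 m³/s × 3.156e+07 s/yr = 1.729e+07 m³/yr.
Steady-state CSTR mass balance: W = Q·C + k·V·C, so C = W/(Q + kV).
Q + kV = 1.729e+07 + 2.4·9.29e+07 = 2.403e+08 m³/yr.
C = 1850/2.403e+08 = 7.7e-06 kg/m³ = 0.0077 mg/L = 7.7 µg/L.

7.70 µg/L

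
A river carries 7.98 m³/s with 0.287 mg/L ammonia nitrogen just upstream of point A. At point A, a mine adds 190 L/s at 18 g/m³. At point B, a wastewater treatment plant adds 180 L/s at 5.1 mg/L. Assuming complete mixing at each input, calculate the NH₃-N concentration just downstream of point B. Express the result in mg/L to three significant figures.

190 L/s = 0.19 m³/s.
After input A: C = (7.98·0.287 + 0.19·18) / 8.17 = 0.6989 mg/L.
180 L/s = 0.18 m³/s.
After input B: C = (8.17·0.6989 + 0.18·5.1) / 8.35 = 0.7938 mg/L.

0.794 mg/L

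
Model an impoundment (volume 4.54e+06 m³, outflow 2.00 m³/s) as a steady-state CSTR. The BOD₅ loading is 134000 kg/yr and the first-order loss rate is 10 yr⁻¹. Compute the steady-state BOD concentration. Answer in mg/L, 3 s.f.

1.23 mg/L

Outflow Q = 2.00 m³/s × 3.156e+07 s/yr = 6.312e+07 m³/yr.
Steady-state CSTR mass balance: W = Q·C + k·V·C, so C = W/(Q + kV).
Q + kV = 6.312e+07 + 10·4.54e+06 = 1.085e+08 m³/yr.
C = 134000/1.085e+08 = 0.001235 kg/m³ = 1.235 mg/L.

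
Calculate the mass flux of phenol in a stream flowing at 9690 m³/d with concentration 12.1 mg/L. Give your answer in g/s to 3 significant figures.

9690 m³/d = 0.1122 m³/s.
Mass flux = Q·C = 0.1122 m³/s × 12.1 g/m³ = 1.357 g/s.

1.36 g/s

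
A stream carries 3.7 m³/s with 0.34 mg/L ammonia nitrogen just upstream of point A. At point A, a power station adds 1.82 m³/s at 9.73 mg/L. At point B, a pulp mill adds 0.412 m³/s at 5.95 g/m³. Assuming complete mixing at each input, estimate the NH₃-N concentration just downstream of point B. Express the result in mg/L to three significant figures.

3.61 mg/L

After input A: C = (3.7·0.34 + 1.82·9.73) / 5.52 = 3.436 mg/L.
After input B: C = (5.52·3.436 + 0.412·5.95) / 5.932 = 3.611 mg/L.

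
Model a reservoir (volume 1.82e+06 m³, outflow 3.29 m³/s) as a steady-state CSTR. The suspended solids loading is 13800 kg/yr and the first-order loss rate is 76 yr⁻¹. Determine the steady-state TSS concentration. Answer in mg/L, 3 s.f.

0.0570 mg/L

Outflow Q = 3.29 m³/s × 3.156e+07 s/yr = 1.038e+08 m³/yr.
Steady-state CSTR mass balance: W = Q·C + k·V·C, so C = W/(Q + kV).
Q + kV = 1.038e+08 + 76·1.82e+06 = 2.421e+08 m³/yr.
C = 13800/2.421e+08 = 5.699e-05 kg/m³ = 0.05699 mg/L.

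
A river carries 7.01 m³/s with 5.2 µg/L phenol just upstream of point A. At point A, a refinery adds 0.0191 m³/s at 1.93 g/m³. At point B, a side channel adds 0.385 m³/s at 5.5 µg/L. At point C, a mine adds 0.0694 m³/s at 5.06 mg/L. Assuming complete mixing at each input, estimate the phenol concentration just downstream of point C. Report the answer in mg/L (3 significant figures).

0.0570 mg/L

5.2 µg/L = 0.0052 mg/L.
After input A: C = (7.01·0.0052 + 0.0191·1.93) / 7.029 = 0.01043 mg/L.
5.5 µg/L = 0.0055 mg/L.
After input B: C = (7.029·0.01043 + 0.385·0.0055) / 7.414 = 0.01017 mg/L.
After input C: C = (7.414·0.01017 + 0.0694·5.06) / 7.483 = 0.057 mg/L.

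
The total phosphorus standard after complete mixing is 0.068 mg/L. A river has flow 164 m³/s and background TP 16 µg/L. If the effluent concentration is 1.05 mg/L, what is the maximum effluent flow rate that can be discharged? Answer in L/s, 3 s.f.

16 µg/L = 0.016 mg/L.
Mass balance at complete mixing: C_std·(Q_w + Q_r) = Q_w·C_e + Q_r·C_b.
Rearranging, Q_w = Q_r·(C_std − C_b)/(C_e − C_std) = 164·(0.068 − 0.016) / (1.05 − 0.068) = 8.684 m³/s.
= 8684 L/s.

8680 L/s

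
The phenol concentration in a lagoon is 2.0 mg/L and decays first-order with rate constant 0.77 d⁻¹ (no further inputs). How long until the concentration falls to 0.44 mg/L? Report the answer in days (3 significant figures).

t = ln(C₀/C)/k = ln(2.0/0.44)/0.77 = 1.514/0.77 = 1.966 d.

1.97 d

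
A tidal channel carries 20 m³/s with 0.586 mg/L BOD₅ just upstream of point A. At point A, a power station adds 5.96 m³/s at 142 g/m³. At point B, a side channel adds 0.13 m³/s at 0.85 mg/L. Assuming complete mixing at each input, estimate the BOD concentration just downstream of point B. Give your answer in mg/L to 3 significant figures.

32.9 mg/L

After input A: C = (20·0.586 + 5.96·142) / 25.96 = 33.05 mg/L.
After input B: C = (25.96·33.05 + 0.13·0.85) / 26.09 = 32.89 mg/L.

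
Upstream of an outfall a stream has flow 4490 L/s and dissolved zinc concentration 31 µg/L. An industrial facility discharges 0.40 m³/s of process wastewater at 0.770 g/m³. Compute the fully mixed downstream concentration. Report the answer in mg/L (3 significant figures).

4490 L/s = 4.49 m³/s.
31 µg/L = 0.031 mg/L.
Flow-weighted mixing gives C = (0.4·0.77 + 4.49·0.031) / (0.4 + 4.49) = 0.4472/4.89 = 0.09145 mg/L.

0.0914 mg/L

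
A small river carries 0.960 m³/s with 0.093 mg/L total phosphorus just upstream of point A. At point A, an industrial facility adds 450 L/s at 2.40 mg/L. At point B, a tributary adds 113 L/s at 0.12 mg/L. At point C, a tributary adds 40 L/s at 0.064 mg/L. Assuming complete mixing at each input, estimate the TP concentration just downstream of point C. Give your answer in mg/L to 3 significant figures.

0.758 mg/L

450 L/s = 0.45 m³/s.
After input A: C = (0.96·0.093 + 0.45·2.4) / 1.41 = 0.8293 mg/L.
113 L/s = 0.113 m³/s.
After input B: C = (1.41·0.8293 + 0.113·0.12) / 1.523 = 0.7767 mg/L.
40 L/s = 0.04 m³/s.
After input C: C = (1.523·0.7767 + 0.04·0.064) / 1.563 = 0.7584 mg/L.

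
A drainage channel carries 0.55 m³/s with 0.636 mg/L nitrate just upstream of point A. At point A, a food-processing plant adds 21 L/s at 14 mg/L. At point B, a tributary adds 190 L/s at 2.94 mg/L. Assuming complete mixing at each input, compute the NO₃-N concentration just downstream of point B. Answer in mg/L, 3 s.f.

21 L/s = 0.021 m³/s.
After input A: C = (0.55·0.636 + 0.021·14) / 0.571 = 1.127 mg/L.
190 L/s = 0.19 m³/s.
After input B: C = (0.571·1.127 + 0.19·2.94) / 0.761 = 1.58 mg/L.

1.58 mg/L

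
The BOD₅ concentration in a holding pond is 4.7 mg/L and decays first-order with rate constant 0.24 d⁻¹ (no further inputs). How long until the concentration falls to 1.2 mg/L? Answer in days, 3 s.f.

t = ln(C₀/C)/k = ln(4.7/1.2)/0.24 = 1.365/0.24 = 5.689 d.

5.69 d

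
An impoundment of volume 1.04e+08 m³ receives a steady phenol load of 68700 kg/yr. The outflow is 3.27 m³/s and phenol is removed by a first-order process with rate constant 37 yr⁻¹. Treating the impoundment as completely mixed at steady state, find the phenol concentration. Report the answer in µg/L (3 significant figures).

Outflow Q = 3.27 m³/s × 3.156e+07 s/yr = 1.032e+08 m³/yr.
Steady-state CSTR mass balance: W = Q·C + k·V·C, so C = W/(Q + kV).
Q + kV = 1.032e+08 + 37·1.04e+08 = 3.951e+09 m³/yr.
C = 68700/3.951e+09 = 1.739e-05 kg/m³ = 0.01739 mg/L = 17.39 µg/L.

17.4 µg/L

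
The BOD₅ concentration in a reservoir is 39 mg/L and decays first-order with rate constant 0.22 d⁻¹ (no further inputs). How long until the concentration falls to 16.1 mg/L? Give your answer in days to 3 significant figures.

4.02 d

t = ln(C₀/C)/k = ln(39/16.1)/0.22 = 0.8847/0.22 = 4.022 d.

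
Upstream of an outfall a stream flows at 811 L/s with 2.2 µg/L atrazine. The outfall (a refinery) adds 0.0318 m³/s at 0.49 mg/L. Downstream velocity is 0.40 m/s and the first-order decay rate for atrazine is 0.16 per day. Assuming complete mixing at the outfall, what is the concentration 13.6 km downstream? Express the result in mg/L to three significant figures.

811 L/s = 0.811 m³/s.
2.2 µg/L = 0.0022 mg/L.
After complete mixing, C₀ = (0.0318·0.49 + 0.811·0.0022) / 0.8428 = 0.02061 mg/L.
Travel time t = 1.36e+04 m / 0.40 m/s = 3.4e+04 s = 0.3935 d.
C = 0.02061·exp(−0.16·0.3935) = 0.02061·0.939 = 0.01935 mg/L.

0.0193 mg/L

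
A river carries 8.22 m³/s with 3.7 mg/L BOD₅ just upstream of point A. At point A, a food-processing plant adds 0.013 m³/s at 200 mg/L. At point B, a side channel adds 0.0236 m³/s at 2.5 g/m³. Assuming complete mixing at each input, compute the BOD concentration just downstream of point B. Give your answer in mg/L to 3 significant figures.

After input A: C = (8.22·3.7 + 0.013·200) / 8.233 = 4.01 mg/L.
After input B: C = (8.233·4.01 + 0.0236·2.5) / 8.257 = 4.006 mg/L.

4.01 mg/L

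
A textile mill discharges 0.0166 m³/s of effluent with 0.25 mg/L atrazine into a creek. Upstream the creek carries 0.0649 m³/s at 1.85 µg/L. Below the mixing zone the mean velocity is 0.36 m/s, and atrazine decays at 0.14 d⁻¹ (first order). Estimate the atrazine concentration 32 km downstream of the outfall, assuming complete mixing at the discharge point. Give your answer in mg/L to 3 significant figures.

1.85 µg/L = 0.00185 mg/L.
After complete mixing, C₀ = (0.0166·0.25 + 0.0649·0.00185) / 0.0815 = 0.05239 mg/L.
Travel time t = 3.2e+04 m / 0.36 m/s = 8.889e+04 s = 1.029 d.
C = 0.05239·exp(−0.14·1.029) = 0.05239·0.8659 = 0.04537 mg/L.

0.0454 mg/L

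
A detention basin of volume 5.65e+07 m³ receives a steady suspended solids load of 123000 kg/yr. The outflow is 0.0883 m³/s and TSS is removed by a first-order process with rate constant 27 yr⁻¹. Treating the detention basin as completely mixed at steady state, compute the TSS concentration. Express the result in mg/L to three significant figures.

0.0805 mg/L

Outflow Q = 0.0883 m³/s × 3.156e+07 s/yr = 2.787e+06 m³/yr.
Steady-state CSTR mass balance: W = Q·C + k·V·C, so C = W/(Q + kV).
Q + kV = 2.787e+06 + 27·5.65e+07 = 1.528e+09 m³/yr.
C = 123000/1.528e+09 = 8.048e-05 kg/m³ = 0.08048 mg/L.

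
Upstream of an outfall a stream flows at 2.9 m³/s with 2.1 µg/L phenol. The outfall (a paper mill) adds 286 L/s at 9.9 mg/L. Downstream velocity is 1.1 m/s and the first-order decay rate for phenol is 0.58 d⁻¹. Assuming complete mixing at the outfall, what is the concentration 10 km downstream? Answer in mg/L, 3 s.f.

286 L/s = 0.286 m³/s.
2.1 µg/L = 0.0021 mg/L.
After complete mixing, C₀ = (0.286·9.9 + 2.9·0.0021) / 3.186 = 0.8906 mg/L.
Travel time t = 1e+04 m / 1.1 m/s = 9091 s = 0.1052 d.
C = 0.8906·exp(−0.58·0.1052) = 0.8906·0.9408 = 0.8379 mg/L.

0.838 mg/L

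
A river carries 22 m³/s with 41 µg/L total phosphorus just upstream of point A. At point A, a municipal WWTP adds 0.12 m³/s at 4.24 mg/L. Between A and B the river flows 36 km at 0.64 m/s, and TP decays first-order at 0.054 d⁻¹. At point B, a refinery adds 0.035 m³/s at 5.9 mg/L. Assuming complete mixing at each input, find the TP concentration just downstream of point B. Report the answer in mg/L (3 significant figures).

41 µg/L = 0.041 mg/L.
After input A: C = (22·0.041 + 0.12·4.24) / 22.12 = 0.06378 mg/L.
Over the 36 km reach to input B (t = 5.625e+04 s = 0.651 d), decay gives C = 0.06378·exp(−0.054·0.651) = 0.06158 mg/L.
After input B: C = (22.12·0.06158 + 0.035·5.9) / 22.16 = 0.0708 mg/L.

0.0708 mg/L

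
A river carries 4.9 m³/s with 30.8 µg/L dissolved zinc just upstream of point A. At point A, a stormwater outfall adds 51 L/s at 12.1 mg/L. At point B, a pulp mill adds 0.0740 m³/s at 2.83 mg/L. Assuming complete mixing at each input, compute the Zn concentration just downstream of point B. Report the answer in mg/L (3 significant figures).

0.195 mg/L

30.8 µg/L = 0.0308 mg/L.
51 L/s = 0.051 m³/s.
After input A: C = (4.9·0.0308 + 0.051·12.1) / 4.951 = 0.1551 mg/L.
After input B: C = (4.951·0.1551 + 0.074·2.83) / 5.025 = 0.1945 mg/L.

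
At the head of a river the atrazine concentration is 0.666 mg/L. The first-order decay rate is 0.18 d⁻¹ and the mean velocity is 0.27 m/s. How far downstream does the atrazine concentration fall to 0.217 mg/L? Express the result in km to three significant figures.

From C = C₀·e^(−kt), t = ln(C₀/C)/k = ln(0.666/0.217)/0.18 = 1.121/0.18 = 6.23 d.
Distance = v·t = 0.27 m/s × 5.383e+05 s = 1.453e+05 m = 145.3 km.

145 km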